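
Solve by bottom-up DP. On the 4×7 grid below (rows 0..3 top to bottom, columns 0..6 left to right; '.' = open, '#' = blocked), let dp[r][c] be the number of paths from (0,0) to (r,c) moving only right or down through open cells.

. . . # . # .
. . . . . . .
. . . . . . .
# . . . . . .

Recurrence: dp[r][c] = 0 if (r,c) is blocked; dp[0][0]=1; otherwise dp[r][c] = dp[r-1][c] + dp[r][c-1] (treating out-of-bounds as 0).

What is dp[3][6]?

63

r\c   0   1   2   3   4   5   6
  0   1   1   1   0   0   0   0
  1   1   2   3   3   3   3   3
  2   1   3   6   9  12  15  18
  3   0   3   9  18  30  45  63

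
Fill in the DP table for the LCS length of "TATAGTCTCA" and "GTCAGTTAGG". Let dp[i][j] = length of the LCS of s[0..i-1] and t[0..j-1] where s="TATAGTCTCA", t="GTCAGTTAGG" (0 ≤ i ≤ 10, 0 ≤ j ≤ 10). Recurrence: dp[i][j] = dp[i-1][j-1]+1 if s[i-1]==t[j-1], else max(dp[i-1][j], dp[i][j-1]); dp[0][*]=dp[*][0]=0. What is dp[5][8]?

   ''  G  T  C  A  G  T  T  A  G  G
''  0  0  0  0  0  0  0  0  0  0  0
 T  0  0  1  1  1  1  1  1  1  1  1
 A  0  0  1  1  2  2  2  2  2  2  2
 T  0  0  1  1  2  2  3  3  3  3  3
 A  0  0  1  1  2  2  3  3  4  4  4
 G  0  1  1  1  2  3  3  3  4  5  5
 T  0  1  2  2  2  3  4  4  4  5  5
 C  0  1  2  3  3  3  4  4  4  5  5
 T  0  1  2  3  3  3  4  5  5  5  5
 C  0  1  2  3  3  3  4  5  5  5  5
 A  0  1  2  3  4  4  4  5  6  6  6

4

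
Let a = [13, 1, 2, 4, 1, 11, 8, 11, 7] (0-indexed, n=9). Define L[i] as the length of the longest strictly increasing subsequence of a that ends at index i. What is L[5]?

   i    0    1    2    3    4    5    6    7    8
a[i]   13    1    2    4    1   11    8   11    7
L[i]    1    1    2    3    1    4    4    5    4

4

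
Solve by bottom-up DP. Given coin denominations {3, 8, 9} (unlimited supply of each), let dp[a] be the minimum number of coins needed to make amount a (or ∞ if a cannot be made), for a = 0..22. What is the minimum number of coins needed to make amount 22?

 a  0  1  2  3  4  5  6  7  8  9 10 11 12 13 14 15 16 17 18 19 20 21 22
dp  0  -  -  1  -  -  2  -  1  1  -  2  2  -  3  3  2  2  2  3  3  3  4
(- denotes ∞ / unreachable)

4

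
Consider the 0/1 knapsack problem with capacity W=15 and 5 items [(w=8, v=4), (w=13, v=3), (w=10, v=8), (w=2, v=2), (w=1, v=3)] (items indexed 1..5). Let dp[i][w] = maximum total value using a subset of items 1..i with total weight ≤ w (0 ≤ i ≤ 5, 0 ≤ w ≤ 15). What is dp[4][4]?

2

i\w   0   1   2   3   4   5   6   7   8   9  10  11  12  13  14  15
  0   0   0   0   0   0   0   0   0   0   0   0   0   0   0   0   0
  1   0   0   0   0   0   0   0   0   4   4   4   4   4   4   4   4
  2   0   0   0   0   0   0   0   0   4   4   4   4   4   4   4   4
  3   0   0   0   0   0   0   0   0   4   4   8   8   8   8   8   8
  4   0   0   2   2   2   2   2   2   4   4   8   8  10  10  10  10
  5   0   3   3   5   5   5   5   5   5   7   8  11  11  13  13  13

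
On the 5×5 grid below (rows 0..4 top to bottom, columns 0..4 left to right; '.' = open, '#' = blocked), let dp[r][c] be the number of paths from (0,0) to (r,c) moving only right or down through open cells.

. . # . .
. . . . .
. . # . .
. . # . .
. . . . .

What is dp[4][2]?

r\c   0   1   2   3   4
  0   1   1   0   0   0
  1   1   2   2   2   2
  2   1   3   0   2   4
  3   1   4   0   2   6
  4   1   5   5   7  13

5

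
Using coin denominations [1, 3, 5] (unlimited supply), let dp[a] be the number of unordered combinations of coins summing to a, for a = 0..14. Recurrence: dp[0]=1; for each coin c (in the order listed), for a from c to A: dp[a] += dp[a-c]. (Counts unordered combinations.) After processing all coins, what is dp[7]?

after  coin     0     1     2     3     4     5     6     7     8     9    10    11    12    13    14
          1     1     1     1     1     1     1     1     1     1     1     1     1     1     1     1
          3     1     1     1     2     2     2     3     3     3     4     4     4     5     5     5
          5     1     1     1     2     2     3     4     4     5     6     7     8     9    10    11

4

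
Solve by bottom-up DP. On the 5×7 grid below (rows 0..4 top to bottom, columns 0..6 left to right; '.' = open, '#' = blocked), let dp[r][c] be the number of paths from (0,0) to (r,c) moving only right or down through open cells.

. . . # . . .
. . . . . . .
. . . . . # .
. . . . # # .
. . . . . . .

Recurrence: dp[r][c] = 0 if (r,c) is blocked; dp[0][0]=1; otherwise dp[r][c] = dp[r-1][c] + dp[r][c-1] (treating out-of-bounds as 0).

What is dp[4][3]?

34

r\c   0   1   2   3   4   5   6
  0   1   1   1   0   0   0   0
  1   1   2   3   3   3   3   3
  2   1   3   6   9  12   0   3
  3   1   4  10  19   0   0   3
  4   1   5  15  34  34  34  37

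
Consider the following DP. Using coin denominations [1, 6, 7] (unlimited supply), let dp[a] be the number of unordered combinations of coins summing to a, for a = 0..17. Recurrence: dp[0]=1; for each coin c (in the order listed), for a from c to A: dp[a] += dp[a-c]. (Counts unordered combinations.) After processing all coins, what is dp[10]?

after  coin     0     1     2     3     4     5     6     7     8     9    10    11    12    13    14    15    16    17
          1     1     1     1     1     1     1     1     1     1     1     1     1     1     1     1     1     1     1
          6     1     1     1     1     1     1     2     2     2     2     2     2     3     3     3     3     3     3
          7     1     1     1     1     1     1     2     3     3     3     3     3     4     5     6     6     6     6

3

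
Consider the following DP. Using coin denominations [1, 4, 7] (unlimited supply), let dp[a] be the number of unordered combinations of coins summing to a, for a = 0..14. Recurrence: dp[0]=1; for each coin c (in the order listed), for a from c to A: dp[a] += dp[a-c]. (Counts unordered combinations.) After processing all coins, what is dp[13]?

6

after  coin     0     1     2     3     4     5     6     7     8     9    10    11    12    13    14
          1     1     1     1     1     1     1     1     1     1     1     1     1     1     1     1
          4     1     1     1     1     2     2     2     2     3     3     3     3     4     4     4
          7     1     1     1     1     2     2     2     3     4     4     4     5     6     6     7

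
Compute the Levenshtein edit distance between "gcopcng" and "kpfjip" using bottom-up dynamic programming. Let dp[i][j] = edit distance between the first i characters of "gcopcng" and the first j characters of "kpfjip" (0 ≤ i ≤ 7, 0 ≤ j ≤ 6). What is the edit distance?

7

   ''  k  p  f  j  i  p
''  0  1  2  3  4  5  6
 g  1  1  2  3  4  5  6
 c  2  2  2  3  4  5  6
 o  3  3  3  3  4  5  6
 p  4  4  3  4  4  5  5
 c  5  5  4  4  5  5  6
 n  6  6  5  5  5  6  6
 g  7  7  6  6  6  6  7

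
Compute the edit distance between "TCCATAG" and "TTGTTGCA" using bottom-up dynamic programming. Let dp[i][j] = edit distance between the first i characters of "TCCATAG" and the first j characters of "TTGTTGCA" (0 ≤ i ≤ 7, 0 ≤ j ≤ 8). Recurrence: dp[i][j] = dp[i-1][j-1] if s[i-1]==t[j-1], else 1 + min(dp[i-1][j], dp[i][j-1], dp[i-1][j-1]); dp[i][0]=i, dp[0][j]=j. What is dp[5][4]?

   ''  T  T  G  T  T  G  C  A
''  0  1  2  3  4  5  6  7  8
 T  1  0  1  2  3  4  5  6  7
 C  2  1  1  2  3  4  5  5  6
 C  3  2  2  2  3  4  5  5  6
 A  4  3  3  3  3  4  5  6  5
 T  5  4  3  4  3  3  4  5  6
 A  6  5  4  4  4  4  4  5  5
 G  7  6  5  4  5  5  4  5  6

3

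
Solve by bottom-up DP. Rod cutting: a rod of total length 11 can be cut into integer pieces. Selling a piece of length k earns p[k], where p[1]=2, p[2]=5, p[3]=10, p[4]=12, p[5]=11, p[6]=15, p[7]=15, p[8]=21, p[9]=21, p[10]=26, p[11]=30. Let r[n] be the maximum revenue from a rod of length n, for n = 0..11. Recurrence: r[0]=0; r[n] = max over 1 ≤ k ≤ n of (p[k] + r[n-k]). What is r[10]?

32

   n    0    1    2    3    4    5    6    7    8    9   10   11
r[n]    0    2    5   10   12   15   20   22   25   30   32   35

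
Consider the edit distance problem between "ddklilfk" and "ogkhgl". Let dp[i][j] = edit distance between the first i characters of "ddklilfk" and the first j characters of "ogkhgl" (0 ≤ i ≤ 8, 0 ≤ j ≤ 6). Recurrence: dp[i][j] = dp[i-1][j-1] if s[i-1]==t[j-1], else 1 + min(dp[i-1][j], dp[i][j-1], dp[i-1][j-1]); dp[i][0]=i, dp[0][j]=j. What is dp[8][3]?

7

   ''  o  g  k  h  g  l
''  0  1  2  3  4  5  6
 d  1  1  2  3  4  5  6
 d  2  2  2  3  4  5  6
 k  3  3  3  2  3  4  5
 l  4  4  4  3  3  4  4
 i  5  5  5  4  4  4  5
 l  6  6  6  5  5  5  4
 f  7  7  7  6  6  6  5
 k  8  8  8  7  7  7  6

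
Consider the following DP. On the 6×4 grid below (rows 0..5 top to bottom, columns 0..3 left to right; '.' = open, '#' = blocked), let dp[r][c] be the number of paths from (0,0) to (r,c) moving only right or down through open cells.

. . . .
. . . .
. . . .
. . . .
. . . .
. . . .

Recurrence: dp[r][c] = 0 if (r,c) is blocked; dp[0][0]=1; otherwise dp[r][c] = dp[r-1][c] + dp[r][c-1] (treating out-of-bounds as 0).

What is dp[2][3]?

10

r\c   0   1   2   3
  0   1   1   1   1
  1   1   2   3   4
  2   1   3   6  10
  3   1   4  10  20
  4   1   5  15  35
  5   1   6  21  56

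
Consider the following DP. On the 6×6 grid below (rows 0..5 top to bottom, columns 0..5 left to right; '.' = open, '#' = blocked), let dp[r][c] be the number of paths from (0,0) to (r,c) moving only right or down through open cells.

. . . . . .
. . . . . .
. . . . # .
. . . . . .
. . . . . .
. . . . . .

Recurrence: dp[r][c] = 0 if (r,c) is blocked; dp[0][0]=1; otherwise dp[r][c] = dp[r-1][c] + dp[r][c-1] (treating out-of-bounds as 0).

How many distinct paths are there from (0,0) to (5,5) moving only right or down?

192

r\c   0   1   2   3   4   5
  0   1   1   1   1   1   1
  1   1   2   3   4   5   6
  2   1   3   6  10   0   6
  3   1   4  10  20  20  26
  4   1   5  15  35  55  81
  5   1   6  21  56 111 192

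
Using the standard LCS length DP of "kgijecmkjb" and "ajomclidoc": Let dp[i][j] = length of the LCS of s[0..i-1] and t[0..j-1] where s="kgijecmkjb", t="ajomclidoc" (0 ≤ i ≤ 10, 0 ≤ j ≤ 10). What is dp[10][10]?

   ''  a  j  o  m  c  l  i  d  o  c
''  0  0  0  0  0  0  0  0  0  0  0
 k  0  0  0  0  0  0  0  0  0  0  0
 g  0  0  0  0  0  0  0  0  0  0  0
 i  0  0  0  0  0  0  0  1  1  1  1
 j  0  0  1  1  1  1  1  1  1  1  1
 e  0  0  1  1  1  1  1  1  1  1  1
 c  0  0  1  1  1  2  2  2  2  2  2
 m  0  0  1  1  2  2  2  2  2  2  2
 k  0  0  1  1  2  2  2  2  2  2  2
 j  0  0  1  1  2  2  2  2  2  2  2
 b  0  0  1  1  2  2  2  2  2  2  2

2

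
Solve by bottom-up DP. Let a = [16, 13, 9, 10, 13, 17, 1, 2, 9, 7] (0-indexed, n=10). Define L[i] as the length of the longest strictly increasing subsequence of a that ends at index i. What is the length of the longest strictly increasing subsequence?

   i    0    1    2    3    4    5    6    7    8    9
a[i]   16   13    9   10   13   17    1    2    9    7
L[i]    1    1    1    2    3    4    1    2    3    3

4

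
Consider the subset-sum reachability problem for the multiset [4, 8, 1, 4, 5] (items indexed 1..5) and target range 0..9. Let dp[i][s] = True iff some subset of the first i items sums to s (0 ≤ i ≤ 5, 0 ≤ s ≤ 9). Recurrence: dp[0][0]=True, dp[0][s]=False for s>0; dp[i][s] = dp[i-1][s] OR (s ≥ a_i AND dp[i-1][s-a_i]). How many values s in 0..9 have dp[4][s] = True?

6

i\s   0   1   2   3   4   5   6   7   8   9
  0   T   F   F   F   F   F   F   F   F   F
  1   T   F   F   F   T   F   F   F   F   F
  2   T   F   F   F   T   F   F   F   T   F
  3   T   T   F   F   T   T   F   F   T   T
  4   T   T   F   F   T   T   F   F   T   T
  5   T   T   F   F   T   T   T   F   T   T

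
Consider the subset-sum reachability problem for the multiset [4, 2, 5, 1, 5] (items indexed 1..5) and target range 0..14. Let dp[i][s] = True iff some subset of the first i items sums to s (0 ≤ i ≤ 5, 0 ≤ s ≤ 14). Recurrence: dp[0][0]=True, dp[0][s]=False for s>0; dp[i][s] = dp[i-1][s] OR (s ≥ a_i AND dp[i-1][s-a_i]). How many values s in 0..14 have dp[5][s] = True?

15

i\s   0   1   2   3   4   5   6   7   8   9  10  11  12  13  14
  0   T   F   F   F   F   F   F   F   F   F   F   F   F   F   F
  1   T   F   F   F   T   F   F   F   F   F   F   F   F   F   F
  2   T   F   T   F   T   F   T   F   F   F   F   F   F   F   F
  3   T   F   T   F   T   T   T   T   F   T   F   T   F   F   F
  4   T   T   T   T   T   T   T   T   T   T   T   T   T   F   F
  5   T   T   T   T   T   T   T   T   T   T   T   T   T   T   T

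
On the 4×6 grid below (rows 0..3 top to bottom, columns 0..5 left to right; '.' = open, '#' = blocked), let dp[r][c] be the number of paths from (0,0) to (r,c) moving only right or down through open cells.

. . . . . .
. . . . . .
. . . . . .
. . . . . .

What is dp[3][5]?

56

r\c   0   1   2   3   4   5
  0   1   1   1   1   1   1
  1   1   2   3   4   5   6
  2   1   3   6  10  15  21
  3   1   4  10  20  35  56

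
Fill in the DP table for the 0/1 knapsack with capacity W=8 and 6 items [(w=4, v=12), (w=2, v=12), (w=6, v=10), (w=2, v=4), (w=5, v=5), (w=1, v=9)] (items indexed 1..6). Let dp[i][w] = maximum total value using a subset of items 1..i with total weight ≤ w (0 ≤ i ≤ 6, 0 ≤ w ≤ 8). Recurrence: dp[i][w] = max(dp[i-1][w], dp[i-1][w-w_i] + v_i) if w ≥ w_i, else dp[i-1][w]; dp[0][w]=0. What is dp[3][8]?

i\w   0   1   2   3   4   5   6   7   8
  0   0   0   0   0   0   0   0   0   0
  1   0   0   0   0  12  12  12  12  12
  2   0   0  12  12  12  12  24  24  24
  3   0   0  12  12  12  12  24  24  24
  4   0   0  12  12  16  16  24  24  28
  5   0   0  12  12  16  16  24  24  28
  6   0   9  12  21  21  25  25  33  33

24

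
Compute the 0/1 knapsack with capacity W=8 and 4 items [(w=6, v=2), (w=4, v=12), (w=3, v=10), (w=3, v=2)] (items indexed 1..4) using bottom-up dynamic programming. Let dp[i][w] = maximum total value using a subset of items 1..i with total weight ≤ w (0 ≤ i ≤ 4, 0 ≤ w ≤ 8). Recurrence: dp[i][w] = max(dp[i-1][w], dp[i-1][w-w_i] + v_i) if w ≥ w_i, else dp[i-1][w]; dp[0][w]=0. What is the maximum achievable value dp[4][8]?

22

i\w   0   1   2   3   4   5   6   7   8
  0   0   0   0   0   0   0   0   0   0
  1   0   0   0   0   0   0   2   2   2
  2   0   0   0   0  12  12  12  12  12
  3   0   0   0  10  12  12  12  22  22
  4   0   0   0  10  12  12  12  22  22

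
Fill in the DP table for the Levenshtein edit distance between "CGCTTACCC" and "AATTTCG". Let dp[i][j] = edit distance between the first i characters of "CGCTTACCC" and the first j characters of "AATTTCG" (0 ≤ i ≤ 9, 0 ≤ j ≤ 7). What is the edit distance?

6

   ''  A  A  T  T  T  C  G
''  0  1  2  3  4  5  6  7
 C  1  1  2  3  4  5  5  6
 G  2  2  2  3  4  5  6  5
 C  3  3  3  3  4  5  5  6
 T  4  4  4  3  3  4  5  6
 T  5  5  5  4  3  3  4  5
 A  6  5  5  5  4  4  4  5
 C  7  6  6  6  5  5  4  5
 C  8  7  7  7  6  6  5  5
 C  9  8  8  8  7  7  6  6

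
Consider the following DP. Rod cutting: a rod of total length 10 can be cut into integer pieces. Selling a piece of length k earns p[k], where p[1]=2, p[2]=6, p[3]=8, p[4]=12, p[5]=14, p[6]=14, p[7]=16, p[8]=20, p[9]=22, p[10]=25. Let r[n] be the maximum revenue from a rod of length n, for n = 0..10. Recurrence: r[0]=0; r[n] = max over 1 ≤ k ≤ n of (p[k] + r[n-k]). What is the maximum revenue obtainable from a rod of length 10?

   n    0    1    2    3    4    5    6    7    8    9   10
r[n]    0    2    6    8   12   14   18   20   24   26   30

30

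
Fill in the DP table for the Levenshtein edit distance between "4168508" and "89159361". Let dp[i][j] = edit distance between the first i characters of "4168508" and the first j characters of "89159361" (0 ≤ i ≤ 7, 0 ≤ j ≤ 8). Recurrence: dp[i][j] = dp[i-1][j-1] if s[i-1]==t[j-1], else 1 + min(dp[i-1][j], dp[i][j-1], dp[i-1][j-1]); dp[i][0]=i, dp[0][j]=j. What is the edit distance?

   ''  8  9  1  5  9  3  6  1
''  0  1  2  3  4  5  6  7  8
 4  1  1  2  3  4  5  6  7  8
 1  2  2  2  2  3  4  5  6  7
 6  3  3  3  3  3  4  5  5  6
 8  4  3  4  4  4  4  5  6  6
 5  5  4  4  5  4  5  5  6  7
 0  6  5  5  5  5  5  6  6  7
 8  7  6  6  6  6  6  6  7  7

7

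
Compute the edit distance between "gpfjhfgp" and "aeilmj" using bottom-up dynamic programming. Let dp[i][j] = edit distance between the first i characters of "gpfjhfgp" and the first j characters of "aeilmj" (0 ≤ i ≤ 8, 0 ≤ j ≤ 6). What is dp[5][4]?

5

   ''  a  e  i  l  m  j
''  0  1  2  3  4  5  6
 g  1  1  2  3  4  5  6
 p  2  2  2  3  4  5  6
 f  3  3  3  3  4  5  6
 j  4  4  4  4  4  5  5
 h  5  5  5  5  5  5  6
 f  6  6  6  6  6  6  6
 g  7  7  7  7  7  7  7
 p  8  8  8  8  8  8  8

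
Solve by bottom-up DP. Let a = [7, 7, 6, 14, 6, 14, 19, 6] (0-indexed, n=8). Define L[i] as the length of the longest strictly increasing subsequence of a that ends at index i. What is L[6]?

3

   i    0    1    2    3    4    5    6    7
a[i]    7    7    6   14    6   14   19    6
L[i]    1    1    1    2    1    2    3    1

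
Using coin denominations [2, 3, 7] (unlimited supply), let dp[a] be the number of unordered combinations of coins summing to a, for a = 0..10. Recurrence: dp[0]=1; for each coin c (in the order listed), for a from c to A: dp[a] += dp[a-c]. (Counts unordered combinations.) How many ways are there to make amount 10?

after  coin     0     1     2     3     4     5     6     7     8     9    10
          2     1     0     1     0     1     0     1     0     1     0     1
          3     1     0     1     1     1     1     2     1     2     2     2
          7     1     0     1     1     1     1     2     2     2     3     3

3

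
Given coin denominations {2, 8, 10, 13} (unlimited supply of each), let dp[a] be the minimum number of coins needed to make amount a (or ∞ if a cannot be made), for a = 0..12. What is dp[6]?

3

 a  0  1  2  3  4  5  6  7  8  9 10 11 12
dp  0  -  1  -  2  -  3  -  1  -  1  -  2
(- denotes ∞ / unreachable)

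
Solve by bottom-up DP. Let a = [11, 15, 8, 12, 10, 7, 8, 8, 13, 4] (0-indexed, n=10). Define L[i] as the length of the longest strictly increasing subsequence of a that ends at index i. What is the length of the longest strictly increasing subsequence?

3

   i    0    1    2    3    4    5    6    7    8    9
a[i]   11   15    8   12   10    7    8    8   13    4
L[i]    1    2    1    2    2    1    2    2    3    1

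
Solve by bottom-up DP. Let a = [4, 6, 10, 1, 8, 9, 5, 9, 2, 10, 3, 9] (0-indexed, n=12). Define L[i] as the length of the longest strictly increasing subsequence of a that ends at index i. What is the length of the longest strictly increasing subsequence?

   i    0    1    2    3    4    5    6    7    8    9   10   11
a[i]    4    6   10    1    8    9    5    9    2   10    3    9
L[i]    1    2    3    1    3    4    2    4    2    5    3    4

5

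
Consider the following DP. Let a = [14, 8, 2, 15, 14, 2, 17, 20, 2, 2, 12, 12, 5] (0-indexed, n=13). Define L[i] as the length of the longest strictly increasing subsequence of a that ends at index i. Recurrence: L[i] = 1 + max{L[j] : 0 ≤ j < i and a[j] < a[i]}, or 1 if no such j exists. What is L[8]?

   i    0    1    2    3    4    5    6    7    8    9   10   11   12
a[i]   14    8    2   15   14    2   17   20    2    2   12   12    5
L[i]    1    1    1    2    2    1    3    4    1    1    2    2    2

1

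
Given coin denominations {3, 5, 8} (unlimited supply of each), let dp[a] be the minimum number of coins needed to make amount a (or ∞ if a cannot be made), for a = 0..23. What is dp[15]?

3

 a  0  1  2  3  4  5  6  7  8  9 10 11 12 13 14 15 16 17 18 19 20 21 22 23
dp  0  -  -  1  -  1  2  -  1  3  2  2  4  2  3  3  2  4  3  3  4  3  4  4
(- denotes ∞ / unreachable)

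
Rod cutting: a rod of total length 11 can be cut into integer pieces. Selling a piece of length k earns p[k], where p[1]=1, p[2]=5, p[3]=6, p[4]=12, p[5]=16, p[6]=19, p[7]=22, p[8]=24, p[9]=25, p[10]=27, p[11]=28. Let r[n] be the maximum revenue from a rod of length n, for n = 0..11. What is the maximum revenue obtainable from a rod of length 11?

35

   n    0    1    2    3    4    5    6    7    8    9   10   11
r[n]    0    1    5    6   12   16   19   22   24   28   32   35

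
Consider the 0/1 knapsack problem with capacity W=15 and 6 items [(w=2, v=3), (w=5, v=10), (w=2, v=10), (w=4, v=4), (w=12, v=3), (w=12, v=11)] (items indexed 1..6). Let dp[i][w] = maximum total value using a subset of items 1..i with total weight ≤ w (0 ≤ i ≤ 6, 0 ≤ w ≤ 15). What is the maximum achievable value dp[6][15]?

27

i\w   0   1   2   3   4   5   6   7   8   9  10  11  12  13  14  15
  0   0   0   0   0   0   0   0   0   0   0   0   0   0   0   0   0
  1   0   0   3   3   3   3   3   3   3   3   3   3   3   3   3   3
  2   0   0   3   3   3  10  10  13  13  13  13  13  13  13  13  13
  3   0   0  10  10  13  13  13  20  20  23  23  23  23  23  23  23
  4   0   0  10  10  13  13  14  20  20  23  23  24  24  27  27  27
  5   0   0  10  10  13  13  14  20  20  23  23  24  24  27  27  27
  6   0   0  10  10  13  13  14  20  20  23  23  24  24  27  27  27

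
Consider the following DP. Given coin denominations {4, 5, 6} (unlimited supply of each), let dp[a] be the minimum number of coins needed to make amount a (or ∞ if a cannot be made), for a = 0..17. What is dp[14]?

3

 a  0  1  2  3  4  5  6  7  8  9 10 11 12 13 14 15 16 17
dp  0  -  -  -  1  1  1  -  2  2  2  2  2  3  3  3  3  3
(- denotes ∞ / unreachable)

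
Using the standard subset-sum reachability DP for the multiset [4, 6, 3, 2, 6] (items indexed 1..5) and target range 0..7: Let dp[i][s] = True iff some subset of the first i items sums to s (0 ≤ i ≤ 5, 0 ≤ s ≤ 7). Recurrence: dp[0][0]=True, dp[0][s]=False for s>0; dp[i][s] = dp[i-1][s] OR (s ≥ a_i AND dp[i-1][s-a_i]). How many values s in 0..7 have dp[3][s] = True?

5

i\s   0   1   2   3   4   5   6   7
  0   T   F   F   F   F   F   F   F
  1   T   F   F   F   T   F   F   F
  2   T   F   F   F   T   F   T   F
  3   T   F   F   T   T   F   T   T
  4   T   F   T   T   T   T   T   T
  5   T   F   T   T   T   T   T   T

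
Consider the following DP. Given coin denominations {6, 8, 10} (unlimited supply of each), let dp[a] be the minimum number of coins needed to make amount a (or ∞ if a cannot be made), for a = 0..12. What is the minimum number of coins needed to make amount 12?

2

 a  0  1  2  3  4  5  6  7  8  9 10 11 12
dp  0  -  -  -  -  -  1  -  1  -  1  -  2
(- denotes ∞ / unreachable)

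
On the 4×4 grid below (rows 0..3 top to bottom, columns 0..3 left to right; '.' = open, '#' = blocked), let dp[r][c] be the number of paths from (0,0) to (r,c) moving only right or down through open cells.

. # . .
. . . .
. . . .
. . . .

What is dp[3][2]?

r\c   0   1   2   3
  0   1   0   0   0
  1   1   1   1   1
  2   1   2   3   4
  3   1   3   6  10

6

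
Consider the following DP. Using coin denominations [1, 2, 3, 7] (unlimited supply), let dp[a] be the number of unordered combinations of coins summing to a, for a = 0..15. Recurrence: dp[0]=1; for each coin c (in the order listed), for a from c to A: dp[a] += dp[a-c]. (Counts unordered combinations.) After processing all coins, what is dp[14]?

after  coin     0     1     2     3     4     5     6     7     8     9    10    11    12    13    14    15
          1     1     1     1     1     1     1     1     1     1     1     1     1     1     1     1     1
          2     1     1     2     2     3     3     4     4     5     5     6     6     7     7     8     8
          3     1     1     2     3     4     5     7     8    10    12    14    16    19    21    24    27
          7     1     1     2     3     4     5     7     9    11    14    17    20    24    28    33    38

33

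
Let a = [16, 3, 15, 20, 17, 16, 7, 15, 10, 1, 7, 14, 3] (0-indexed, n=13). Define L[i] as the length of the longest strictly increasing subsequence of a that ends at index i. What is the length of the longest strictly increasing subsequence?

   i    0    1    2    3    4    5    6    7    8    9   10   11   12
a[i]   16    3   15   20   17   16    7   15   10    1    7   14    3
L[i]    1    1    2    3    3    3    2    3    3    1    2    4    2

4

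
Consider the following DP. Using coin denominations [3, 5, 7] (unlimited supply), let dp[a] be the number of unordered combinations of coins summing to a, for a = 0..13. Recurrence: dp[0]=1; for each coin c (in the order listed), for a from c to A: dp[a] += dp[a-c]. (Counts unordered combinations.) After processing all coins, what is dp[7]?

after  coin     0     1     2     3     4     5     6     7     8     9    10    11    12    13
          3     1     0     0     1     0     0     1     0     0     1     0     0     1     0
          5     1     0     0     1     0     1     1     0     1     1     1     1     1     1
          7     1     0     0     1     0     1     1     1     1     1     2     1     2     2

1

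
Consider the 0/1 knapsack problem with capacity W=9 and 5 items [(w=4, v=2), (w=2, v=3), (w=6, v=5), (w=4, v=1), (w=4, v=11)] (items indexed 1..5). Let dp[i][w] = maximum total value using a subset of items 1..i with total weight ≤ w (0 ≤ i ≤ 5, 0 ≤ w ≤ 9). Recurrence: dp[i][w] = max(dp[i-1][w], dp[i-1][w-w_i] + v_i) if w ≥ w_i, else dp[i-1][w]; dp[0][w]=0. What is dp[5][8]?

i\w   0   1   2   3   4   5   6   7   8   9
  0   0   0   0   0   0   0   0   0   0   0
  1   0   0   0   0   2   2   2   2   2   2
  2   0   0   3   3   3   3   5   5   5   5
  3   0   0   3   3   3   3   5   5   8   8
  4   0   0   3   3   3   3   5   5   8   8
  5   0   0   3   3  11  11  14  14  14  14

14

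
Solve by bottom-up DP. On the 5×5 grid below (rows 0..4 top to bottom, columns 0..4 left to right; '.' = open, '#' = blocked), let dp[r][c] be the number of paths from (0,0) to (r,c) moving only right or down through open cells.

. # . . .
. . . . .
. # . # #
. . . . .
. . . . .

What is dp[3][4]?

2

r\c   0   1   2   3   4
  0   1   0   0   0   0
  1   1   1   1   1   1
  2   1   0   1   0   0
  3   1   1   2   2   2
  4   1   2   4   6   8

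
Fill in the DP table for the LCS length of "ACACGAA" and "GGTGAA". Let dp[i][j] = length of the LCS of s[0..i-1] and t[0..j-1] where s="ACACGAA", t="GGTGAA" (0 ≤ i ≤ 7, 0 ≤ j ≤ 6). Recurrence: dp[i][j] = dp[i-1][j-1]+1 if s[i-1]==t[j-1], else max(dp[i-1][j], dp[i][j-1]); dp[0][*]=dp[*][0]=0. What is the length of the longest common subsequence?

3

   ''  G  G  T  G  A  A
''  0  0  0  0  0  0  0
 A  0  0  0  0  0  1  1
 C  0  0  0  0  0  1  1
 A  0  0  0  0  0  1  2
 C  0  0  0  0  0  1  2
 G  0  1  1  1  1  1  2
 A  0  1  1  1  1  2  2
 A  0  1  1  1  1  2  3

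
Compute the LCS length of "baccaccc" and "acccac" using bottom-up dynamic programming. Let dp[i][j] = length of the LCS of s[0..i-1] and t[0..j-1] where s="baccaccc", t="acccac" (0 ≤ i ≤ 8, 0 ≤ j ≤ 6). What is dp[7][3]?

3

   ''  a  c  c  c  a  c
''  0  0  0  0  0  0  0
 b  0  0  0  0  0  0  0
 a  0  1  1  1  1  1  1
 c  0  1  2  2  2  2  2
 c  0  1  2  3  3  3  3
 a  0  1  2  3  3  4  4
 c  0  1  2  3  4  4  5
 c  0  1  2  3  4  4  5
 c  0  1  2  3  4  4  5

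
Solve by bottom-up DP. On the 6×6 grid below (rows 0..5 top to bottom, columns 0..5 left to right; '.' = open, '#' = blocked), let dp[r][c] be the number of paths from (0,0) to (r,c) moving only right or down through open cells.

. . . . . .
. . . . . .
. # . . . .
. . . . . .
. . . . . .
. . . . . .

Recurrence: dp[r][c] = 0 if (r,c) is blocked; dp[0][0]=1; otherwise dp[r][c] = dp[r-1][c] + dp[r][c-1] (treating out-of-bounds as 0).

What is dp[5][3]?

26

r\c   0   1   2   3   4   5
  0   1   1   1   1   1   1
  1   1   2   3   4   5   6
  2   1   0   3   7  12  18
  3   1   1   4  11  23  41
  4   1   2   6  17  40  81
  5   1   3   9  26  66 147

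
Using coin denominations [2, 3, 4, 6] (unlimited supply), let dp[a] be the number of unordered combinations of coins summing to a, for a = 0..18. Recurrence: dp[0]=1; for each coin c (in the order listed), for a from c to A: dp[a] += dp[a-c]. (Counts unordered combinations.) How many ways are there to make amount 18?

after  coin     0     1     2     3     4     5     6     7     8     9    10    11    12    13    14    15    16    17    18
          2     1     0     1     0     1     0     1     0     1     0     1     0     1     0     1     0     1     0     1
          3     1     0     1     1     1     1     2     1     2     2     2     2     3     2     3     3     3     3     4
          4     1     0     1     1     2     1     3     2     4     3     5     4     7     5     8     7    10     8    12
          6     1     0     1     1     2     1     4     2     5     4     7     5    11     7    13    11    17    13    23

23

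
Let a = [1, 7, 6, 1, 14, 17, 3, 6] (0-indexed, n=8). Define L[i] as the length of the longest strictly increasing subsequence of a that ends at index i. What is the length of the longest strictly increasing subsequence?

   i    0    1    2    3    4    5    6    7
a[i]    1    7    6    1   14   17    3    6
L[i]    1    2    2    1    3    4    2    3

4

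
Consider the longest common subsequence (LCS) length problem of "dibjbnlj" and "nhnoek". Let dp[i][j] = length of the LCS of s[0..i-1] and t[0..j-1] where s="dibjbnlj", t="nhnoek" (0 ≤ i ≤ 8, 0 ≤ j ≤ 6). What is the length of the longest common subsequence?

1

   ''  n  h  n  o  e  k
''  0  0  0  0  0  0  0
 d  0  0  0  0  0  0  0
 i  0  0  0  0  0  0  0
 b  0  0  0  0  0  0  0
 j  0  0  0  0  0  0  0
 b  0  0  0  0  0  0  0
 n  0  1  1  1  1  1  1
 l  0  1  1  1  1  1  1
 j  0  1  1  1  1  1  1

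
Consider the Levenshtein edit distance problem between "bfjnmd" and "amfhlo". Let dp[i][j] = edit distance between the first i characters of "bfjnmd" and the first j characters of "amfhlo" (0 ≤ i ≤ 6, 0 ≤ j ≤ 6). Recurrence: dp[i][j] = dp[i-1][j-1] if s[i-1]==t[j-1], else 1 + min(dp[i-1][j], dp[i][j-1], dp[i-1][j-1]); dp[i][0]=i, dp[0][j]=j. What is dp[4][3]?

4

   ''  a  m  f  h  l  o
''  0  1  2  3  4  5  6
 b  1  1  2  3  4  5  6
 f  2  2  2  2  3  4  5
 j  3  3  3  3  3  4  5
 n  4  4  4  4  4  4  5
 m  5  5  4  5  5  5  5
 d  6  6  5  5  6  6  6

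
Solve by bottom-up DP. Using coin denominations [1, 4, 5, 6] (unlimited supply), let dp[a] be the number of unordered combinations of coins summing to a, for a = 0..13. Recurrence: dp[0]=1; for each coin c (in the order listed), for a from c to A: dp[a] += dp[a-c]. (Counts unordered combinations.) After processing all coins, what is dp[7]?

after  coin     0     1     2     3     4     5     6     7     8     9    10    11    12    13
          1     1     1     1     1     1     1     1     1     1     1     1     1     1     1
          4     1     1     1     1     2     2     2     2     3     3     3     3     4     4
          5     1     1     1     1     2     3     3     3     4     5     6     6     7     8
          6     1     1     1     1     2     3     4     4     5     6     8     9    11    12

4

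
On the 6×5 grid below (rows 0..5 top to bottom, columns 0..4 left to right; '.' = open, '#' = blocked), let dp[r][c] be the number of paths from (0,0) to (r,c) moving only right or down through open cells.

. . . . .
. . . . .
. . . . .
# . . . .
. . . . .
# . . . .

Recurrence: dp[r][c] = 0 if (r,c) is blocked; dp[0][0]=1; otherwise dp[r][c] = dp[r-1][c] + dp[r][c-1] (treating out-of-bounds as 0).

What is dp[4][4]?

r\c   0   1   2   3   4
  0   1   1   1   1   1
  1   1   2   3   4   5
  2   1   3   6  10  15
  3   0   3   9  19  34
  4   0   3  12  31  65
  5   0   3  15  46 111

65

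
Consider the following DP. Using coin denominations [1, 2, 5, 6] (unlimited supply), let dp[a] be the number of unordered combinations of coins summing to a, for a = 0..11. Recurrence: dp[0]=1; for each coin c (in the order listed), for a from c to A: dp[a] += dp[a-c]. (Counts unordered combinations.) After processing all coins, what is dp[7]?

after  coin     0     1     2     3     4     5     6     7     8     9    10    11
          1     1     1     1     1     1     1     1     1     1     1     1     1
          2     1     1     2     2     3     3     4     4     5     5     6     6
          5     1     1     2     2     3     4     5     6     7     8    10    11
          6     1     1     2     2     3     4     6     7     9    10    13    15

7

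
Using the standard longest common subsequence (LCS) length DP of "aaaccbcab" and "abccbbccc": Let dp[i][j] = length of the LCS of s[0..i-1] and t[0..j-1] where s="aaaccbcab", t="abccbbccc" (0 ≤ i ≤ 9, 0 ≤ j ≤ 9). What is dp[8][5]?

4

   ''  a  b  c  c  b  b  c  c  c
''  0  0  0  0  0  0  0  0  0  0
 a  0  1  1  1  1  1  1  1  1  1
 a  0  1  1  1  1  1  1  1  1  1
 a  0  1  1  1  1  1  1  1  1  1
 c  0  1  1  2  2  2  2  2  2  2
 c  0  1  1  2  3  3  3  3  3  3
 b  0  1  2  2  3  4  4  4  4  4
 c  0  1  2  3  3  4  4  5  5  5
 a  0  1  2  3  3  4  4  5  5  5
 b  0  1  2  3  3  4  5  5  5  5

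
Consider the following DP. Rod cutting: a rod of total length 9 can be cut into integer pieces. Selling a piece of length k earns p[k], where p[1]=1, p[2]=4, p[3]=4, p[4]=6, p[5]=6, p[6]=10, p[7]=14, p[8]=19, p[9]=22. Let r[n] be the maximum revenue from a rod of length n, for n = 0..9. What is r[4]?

   n    0    1    2    3    4    5    6    7    8    9
r[n]    0    1    4    5    8    9   12   14   19   22

8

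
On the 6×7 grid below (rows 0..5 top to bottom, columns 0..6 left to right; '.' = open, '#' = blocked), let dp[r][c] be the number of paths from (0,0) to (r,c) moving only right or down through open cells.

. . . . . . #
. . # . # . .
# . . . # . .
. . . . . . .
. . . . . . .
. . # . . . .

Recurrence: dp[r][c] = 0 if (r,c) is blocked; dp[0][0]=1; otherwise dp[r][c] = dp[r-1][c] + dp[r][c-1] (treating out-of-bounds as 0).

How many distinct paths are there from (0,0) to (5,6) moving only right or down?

r\c   0   1   2   3   4   5   6
  0   1   1   1   1   1   1   0
  1   1   2   0   1   0   1   1
  2   0   2   2   3   0   1   2
  3   0   2   4   7   7   8  10
  4   0   2   6  13  20  28  38
  5   0   2   0  13  33  61  99

99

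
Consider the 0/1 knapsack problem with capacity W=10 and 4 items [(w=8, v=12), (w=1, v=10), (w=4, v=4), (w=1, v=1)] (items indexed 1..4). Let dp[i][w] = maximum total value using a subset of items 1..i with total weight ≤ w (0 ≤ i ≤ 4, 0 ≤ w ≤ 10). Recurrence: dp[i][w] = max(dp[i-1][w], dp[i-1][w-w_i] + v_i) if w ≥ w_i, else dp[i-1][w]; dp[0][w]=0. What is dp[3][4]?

10

i\w   0   1   2   3   4   5   6   7   8   9  10
  0   0   0   0   0   0   0   0   0   0   0   0
  1   0   0   0   0   0   0   0   0  12  12  12
  2   0  10  10  10  10  10  10  10  12  22  22
  3   0  10  10  10  10  14  14  14  14  22  22
  4   0  10  11  11  11  14  15  15  15  22  23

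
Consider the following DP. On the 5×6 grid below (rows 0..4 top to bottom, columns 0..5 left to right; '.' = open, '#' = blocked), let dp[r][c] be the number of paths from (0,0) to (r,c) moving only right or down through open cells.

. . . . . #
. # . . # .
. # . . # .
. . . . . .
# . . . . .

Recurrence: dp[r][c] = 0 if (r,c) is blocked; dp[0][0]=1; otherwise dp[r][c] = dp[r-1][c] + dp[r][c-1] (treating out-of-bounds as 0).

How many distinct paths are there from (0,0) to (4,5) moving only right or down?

r\c   0   1   2   3   4   5
  0   1   1   1   1   1   0
  1   1   0   1   2   0   0
  2   1   0   1   3   0   0
  3   1   1   2   5   5   5
  4   0   1   3   8  13  18

18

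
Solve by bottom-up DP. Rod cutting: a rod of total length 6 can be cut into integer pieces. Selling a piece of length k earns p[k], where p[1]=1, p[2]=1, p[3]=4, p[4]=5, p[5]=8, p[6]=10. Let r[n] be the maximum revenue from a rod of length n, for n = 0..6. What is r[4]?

5

   n    0    1    2    3    4    5    6
r[n]    0    1    2    4    5    8   10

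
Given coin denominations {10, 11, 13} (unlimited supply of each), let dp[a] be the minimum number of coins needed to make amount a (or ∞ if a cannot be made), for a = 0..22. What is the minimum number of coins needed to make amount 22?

2

 a  0  1  2  3  4  5  6  7  8  9 10 11 12 13 14 15 16 17 18 19 20 21 22
dp  0  -  -  -  -  -  -  -  -  -  1  1  -  1  -  -  -  -  -  -  2  2  2
(- denotes ∞ / unreachable)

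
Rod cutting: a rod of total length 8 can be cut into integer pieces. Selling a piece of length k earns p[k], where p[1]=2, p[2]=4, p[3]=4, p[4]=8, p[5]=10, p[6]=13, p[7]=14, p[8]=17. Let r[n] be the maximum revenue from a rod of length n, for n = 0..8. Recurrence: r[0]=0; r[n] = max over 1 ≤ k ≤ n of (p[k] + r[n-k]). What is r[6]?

13

   n    0    1    2    3    4    5    6    7    8
r[n]    0    2    4    6    8   10   13   15   17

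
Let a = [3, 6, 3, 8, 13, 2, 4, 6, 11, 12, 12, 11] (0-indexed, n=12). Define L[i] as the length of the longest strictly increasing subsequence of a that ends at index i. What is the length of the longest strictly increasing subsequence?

5

   i    0    1    2    3    4    5    6    7    8    9   10   11
a[i]    3    6    3    8   13    2    4    6   11   12   12   11
L[i]    1    2    1    3    4    1    2    3    4    5    5    4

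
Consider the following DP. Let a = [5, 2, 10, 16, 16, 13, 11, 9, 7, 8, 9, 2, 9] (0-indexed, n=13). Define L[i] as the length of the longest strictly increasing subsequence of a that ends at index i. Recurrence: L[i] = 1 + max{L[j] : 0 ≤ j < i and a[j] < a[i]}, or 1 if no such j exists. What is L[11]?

1

   i    0    1    2    3    4    5    6    7    8    9   10   11   12
a[i]    5    2   10   16   16   13   11    9    7    8    9    2    9
L[i]    1    1    2    3    3    3    3    2    2    3    4    1    4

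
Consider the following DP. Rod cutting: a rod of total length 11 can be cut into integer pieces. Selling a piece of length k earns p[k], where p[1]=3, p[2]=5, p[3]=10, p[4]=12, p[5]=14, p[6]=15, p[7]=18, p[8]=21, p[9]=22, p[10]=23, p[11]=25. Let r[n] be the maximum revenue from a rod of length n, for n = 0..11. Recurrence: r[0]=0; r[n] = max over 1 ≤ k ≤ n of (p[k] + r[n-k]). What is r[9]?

30

   n    0    1    2    3    4    5    6    7    8    9   10   11
r[n]    0    3    6   10   13   16   20   23   26   30   33   36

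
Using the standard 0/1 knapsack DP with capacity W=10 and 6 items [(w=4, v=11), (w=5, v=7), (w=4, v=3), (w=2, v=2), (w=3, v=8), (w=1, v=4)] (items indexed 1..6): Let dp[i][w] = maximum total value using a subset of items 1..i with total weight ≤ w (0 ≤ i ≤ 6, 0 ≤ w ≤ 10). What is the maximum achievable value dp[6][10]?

i\w   0   1   2   3   4   5   6   7   8   9  10
  0   0   0   0   0   0   0   0   0   0   0   0
  1   0   0   0   0  11  11  11  11  11  11  11
  2   0   0   0   0  11  11  11  11  11  18  18
  3   0   0   0   0  11  11  11  11  14  18  18
  4   0   0   2   2  11  11  13  13  14  18  18
  5   0   0   2   8  11  11  13  19  19  21  21
  6   0   4   4   8  12  15  15  19  23  23  25

25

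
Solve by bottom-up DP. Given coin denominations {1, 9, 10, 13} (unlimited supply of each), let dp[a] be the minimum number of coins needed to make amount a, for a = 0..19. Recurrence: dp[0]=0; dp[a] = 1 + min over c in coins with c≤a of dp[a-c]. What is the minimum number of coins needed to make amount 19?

2

 a  0  1  2  3  4  5  6  7  8  9 10 11 12 13 14 15 16 17 18 19
dp  0  1  2  3  4  5  6  7  8  1  1  2  3  1  2  3  4  5  2  2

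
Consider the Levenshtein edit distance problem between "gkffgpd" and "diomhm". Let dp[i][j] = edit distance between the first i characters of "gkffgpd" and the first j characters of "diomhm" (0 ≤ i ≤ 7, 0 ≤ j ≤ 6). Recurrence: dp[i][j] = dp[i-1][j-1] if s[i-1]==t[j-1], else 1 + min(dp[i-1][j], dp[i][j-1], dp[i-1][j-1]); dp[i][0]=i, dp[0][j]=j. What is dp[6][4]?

   ''  d  i  o  m  h  m
''  0  1  2  3  4  5  6
 g  1  1  2  3  4  5  6
 k  2  2  2  3  4  5  6
 f  3  3  3  3  4  5  6
 f  4  4  4  4  4  5  6
 g  5  5  5  5  5  5  6
 p  6  6  6  6  6  6  6
 d  7  6  7  7  7  7  7

6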